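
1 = 1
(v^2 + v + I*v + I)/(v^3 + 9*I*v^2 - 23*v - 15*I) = (v + 1)/(v^2 + 8*I*v - 15)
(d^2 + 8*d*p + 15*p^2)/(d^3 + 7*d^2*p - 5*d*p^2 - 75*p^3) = (-d - 3*p)/(-d^2 - 2*d*p + 15*p^2)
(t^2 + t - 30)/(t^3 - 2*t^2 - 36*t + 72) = (t - 5)/(t^2 - 8*t + 12)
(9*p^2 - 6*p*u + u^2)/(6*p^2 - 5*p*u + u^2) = (3*p - u)/(2*p - u)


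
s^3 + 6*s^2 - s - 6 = (s - 1)*(s + 1)*(s + 6)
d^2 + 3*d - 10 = (d - 2)*(d + 5)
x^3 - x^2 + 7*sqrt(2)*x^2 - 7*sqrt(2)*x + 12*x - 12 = (x - 1)*(x + sqrt(2))*(x + 6*sqrt(2))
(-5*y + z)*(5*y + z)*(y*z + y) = -25*y^3*z - 25*y^3 + y*z^3 + y*z^2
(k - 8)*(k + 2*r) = k^2 + 2*k*r - 8*k - 16*r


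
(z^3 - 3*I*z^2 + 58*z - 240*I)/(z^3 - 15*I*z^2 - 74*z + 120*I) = (z + 8*I)/(z - 4*I)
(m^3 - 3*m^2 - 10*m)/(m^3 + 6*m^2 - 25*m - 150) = m*(m + 2)/(m^2 + 11*m + 30)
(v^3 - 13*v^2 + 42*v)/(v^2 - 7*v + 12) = v*(v^2 - 13*v + 42)/(v^2 - 7*v + 12)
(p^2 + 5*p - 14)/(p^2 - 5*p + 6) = (p + 7)/(p - 3)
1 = 1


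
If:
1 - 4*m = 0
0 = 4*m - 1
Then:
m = 1/4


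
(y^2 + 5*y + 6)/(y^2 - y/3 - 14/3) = 3*(y + 3)/(3*y - 7)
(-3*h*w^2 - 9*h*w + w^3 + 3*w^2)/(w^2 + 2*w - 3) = w*(-3*h + w)/(w - 1)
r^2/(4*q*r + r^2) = r/(4*q + r)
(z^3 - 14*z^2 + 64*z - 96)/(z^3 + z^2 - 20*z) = (z^2 - 10*z + 24)/(z*(z + 5))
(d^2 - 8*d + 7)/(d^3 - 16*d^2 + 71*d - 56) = 1/(d - 8)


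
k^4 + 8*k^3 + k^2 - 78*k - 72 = (k - 3)*(k + 1)*(k + 4)*(k + 6)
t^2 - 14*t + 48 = (t - 8)*(t - 6)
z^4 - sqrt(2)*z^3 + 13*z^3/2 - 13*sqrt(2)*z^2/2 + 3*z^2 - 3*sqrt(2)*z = z*(z + 1/2)*(z + 6)*(z - sqrt(2))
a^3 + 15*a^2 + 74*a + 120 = (a + 4)*(a + 5)*(a + 6)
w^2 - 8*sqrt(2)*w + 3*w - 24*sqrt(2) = (w + 3)*(w - 8*sqrt(2))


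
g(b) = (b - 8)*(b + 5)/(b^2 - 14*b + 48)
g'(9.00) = -1.22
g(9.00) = 4.67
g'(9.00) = -1.22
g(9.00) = 4.67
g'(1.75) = -0.61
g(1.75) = -1.59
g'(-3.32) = -0.13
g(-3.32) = -0.18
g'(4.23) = -3.51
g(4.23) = -5.21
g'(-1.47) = -0.20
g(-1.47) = -0.47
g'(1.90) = -0.65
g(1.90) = -1.68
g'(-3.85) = -0.11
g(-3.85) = -0.12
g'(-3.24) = -0.13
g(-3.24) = -0.19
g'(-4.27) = -0.10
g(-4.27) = -0.07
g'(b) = (14 - 2*b)*(b - 8)*(b + 5)/(b^2 - 14*b + 48)^2 + (b - 8)/(b^2 - 14*b + 48) + (b + 5)/(b^2 - 14*b + 48)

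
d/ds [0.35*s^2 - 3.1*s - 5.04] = 0.7*s - 3.1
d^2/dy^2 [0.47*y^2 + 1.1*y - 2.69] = 0.940000000000000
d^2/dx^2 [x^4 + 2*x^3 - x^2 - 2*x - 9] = 12*x^2 + 12*x - 2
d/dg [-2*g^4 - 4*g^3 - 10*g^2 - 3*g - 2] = -8*g^3 - 12*g^2 - 20*g - 3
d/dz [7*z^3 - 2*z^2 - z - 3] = 21*z^2 - 4*z - 1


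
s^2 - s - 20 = (s - 5)*(s + 4)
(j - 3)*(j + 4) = j^2 + j - 12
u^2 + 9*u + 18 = (u + 3)*(u + 6)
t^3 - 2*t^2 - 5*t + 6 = (t - 3)*(t - 1)*(t + 2)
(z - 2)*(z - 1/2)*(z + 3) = z^3 + z^2/2 - 13*z/2 + 3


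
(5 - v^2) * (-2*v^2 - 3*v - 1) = 2*v^4 + 3*v^3 - 9*v^2 - 15*v - 5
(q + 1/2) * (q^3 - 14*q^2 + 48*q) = q^4 - 27*q^3/2 + 41*q^2 + 24*q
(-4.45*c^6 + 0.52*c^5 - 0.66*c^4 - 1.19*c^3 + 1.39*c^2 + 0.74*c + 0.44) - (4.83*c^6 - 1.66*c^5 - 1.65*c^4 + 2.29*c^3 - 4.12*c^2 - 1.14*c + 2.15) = -9.28*c^6 + 2.18*c^5 + 0.99*c^4 - 3.48*c^3 + 5.51*c^2 + 1.88*c - 1.71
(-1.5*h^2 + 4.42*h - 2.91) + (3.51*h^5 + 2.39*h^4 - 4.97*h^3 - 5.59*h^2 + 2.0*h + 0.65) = 3.51*h^5 + 2.39*h^4 - 4.97*h^3 - 7.09*h^2 + 6.42*h - 2.26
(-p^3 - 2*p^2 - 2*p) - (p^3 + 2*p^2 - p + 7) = -2*p^3 - 4*p^2 - p - 7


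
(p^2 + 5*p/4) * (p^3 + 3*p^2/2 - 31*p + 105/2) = p^5 + 11*p^4/4 - 233*p^3/8 + 55*p^2/4 + 525*p/8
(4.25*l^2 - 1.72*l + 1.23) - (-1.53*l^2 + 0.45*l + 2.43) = 5.78*l^2 - 2.17*l - 1.2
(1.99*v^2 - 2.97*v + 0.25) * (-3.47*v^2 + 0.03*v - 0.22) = -6.9053*v^4 + 10.3656*v^3 - 1.3944*v^2 + 0.6609*v - 0.055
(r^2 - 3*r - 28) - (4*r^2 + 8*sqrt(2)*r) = -3*r^2 - 8*sqrt(2)*r - 3*r - 28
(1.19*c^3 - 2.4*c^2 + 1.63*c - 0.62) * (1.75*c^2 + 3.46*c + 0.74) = 2.0825*c^5 - 0.0826000000000002*c^4 - 4.5709*c^3 + 2.7788*c^2 - 0.939*c - 0.4588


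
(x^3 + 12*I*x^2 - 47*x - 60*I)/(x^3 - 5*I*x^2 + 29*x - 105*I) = (x^2 + 7*I*x - 12)/(x^2 - 10*I*x - 21)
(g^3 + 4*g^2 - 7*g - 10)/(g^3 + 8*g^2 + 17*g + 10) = (g - 2)/(g + 2)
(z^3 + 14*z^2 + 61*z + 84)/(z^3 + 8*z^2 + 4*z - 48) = (z^2 + 10*z + 21)/(z^2 + 4*z - 12)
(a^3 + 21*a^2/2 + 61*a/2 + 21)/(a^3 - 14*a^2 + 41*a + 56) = (a^2 + 19*a/2 + 21)/(a^2 - 15*a + 56)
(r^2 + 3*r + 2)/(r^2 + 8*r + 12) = (r + 1)/(r + 6)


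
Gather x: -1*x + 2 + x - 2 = 0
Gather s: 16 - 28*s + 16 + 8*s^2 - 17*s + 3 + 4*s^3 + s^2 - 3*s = 4*s^3 + 9*s^2 - 48*s + 35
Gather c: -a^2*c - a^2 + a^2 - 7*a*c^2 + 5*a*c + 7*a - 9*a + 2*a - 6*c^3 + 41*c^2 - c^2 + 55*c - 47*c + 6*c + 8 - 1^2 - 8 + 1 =-6*c^3 + c^2*(40 - 7*a) + c*(-a^2 + 5*a + 14)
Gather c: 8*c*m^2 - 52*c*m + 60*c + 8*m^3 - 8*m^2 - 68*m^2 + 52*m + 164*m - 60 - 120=c*(8*m^2 - 52*m + 60) + 8*m^3 - 76*m^2 + 216*m - 180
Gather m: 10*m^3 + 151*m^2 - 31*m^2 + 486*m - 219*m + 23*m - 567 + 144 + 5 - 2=10*m^3 + 120*m^2 + 290*m - 420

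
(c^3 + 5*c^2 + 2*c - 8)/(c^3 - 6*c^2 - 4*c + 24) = (c^2 + 3*c - 4)/(c^2 - 8*c + 12)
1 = 1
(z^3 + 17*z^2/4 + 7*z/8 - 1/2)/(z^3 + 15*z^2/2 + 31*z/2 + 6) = (z - 1/4)/(z + 3)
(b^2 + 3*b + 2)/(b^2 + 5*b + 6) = (b + 1)/(b + 3)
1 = 1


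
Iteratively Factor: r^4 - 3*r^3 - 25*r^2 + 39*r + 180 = (r + 3)*(r^3 - 6*r^2 - 7*r + 60) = (r - 5)*(r + 3)*(r^2 - r - 12) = (r - 5)*(r - 4)*(r + 3)*(r + 3)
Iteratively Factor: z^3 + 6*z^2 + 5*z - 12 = (z + 3)*(z^2 + 3*z - 4) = (z - 1)*(z + 3)*(z + 4)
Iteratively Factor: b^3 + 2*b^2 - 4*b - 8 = (b + 2)*(b^2 - 4) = (b + 2)^2*(b - 2)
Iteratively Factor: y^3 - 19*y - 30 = (y + 2)*(y^2 - 2*y - 15) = (y + 2)*(y + 3)*(y - 5)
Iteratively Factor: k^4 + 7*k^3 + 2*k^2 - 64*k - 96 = (k + 2)*(k^3 + 5*k^2 - 8*k - 48) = (k - 3)*(k + 2)*(k^2 + 8*k + 16) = (k - 3)*(k + 2)*(k + 4)*(k + 4)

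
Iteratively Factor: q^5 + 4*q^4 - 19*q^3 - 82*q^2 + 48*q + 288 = (q + 3)*(q^4 + q^3 - 22*q^2 - 16*q + 96) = (q - 4)*(q + 3)*(q^3 + 5*q^2 - 2*q - 24) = (q - 4)*(q - 2)*(q + 3)*(q^2 + 7*q + 12) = (q - 4)*(q - 2)*(q + 3)^2*(q + 4)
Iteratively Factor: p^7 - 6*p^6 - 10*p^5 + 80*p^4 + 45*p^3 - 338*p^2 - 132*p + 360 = (p + 2)*(p^6 - 8*p^5 + 6*p^4 + 68*p^3 - 91*p^2 - 156*p + 180) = (p - 3)*(p + 2)*(p^5 - 5*p^4 - 9*p^3 + 41*p^2 + 32*p - 60) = (p - 3)*(p + 2)^2*(p^4 - 7*p^3 + 5*p^2 + 31*p - 30) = (p - 3)^2*(p + 2)^2*(p^3 - 4*p^2 - 7*p + 10) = (p - 5)*(p - 3)^2*(p + 2)^2*(p^2 + p - 2) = (p - 5)*(p - 3)^2*(p - 1)*(p + 2)^2*(p + 2)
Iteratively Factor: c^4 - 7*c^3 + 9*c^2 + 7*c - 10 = (c + 1)*(c^3 - 8*c^2 + 17*c - 10) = (c - 5)*(c + 1)*(c^2 - 3*c + 2) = (c - 5)*(c - 2)*(c + 1)*(c - 1)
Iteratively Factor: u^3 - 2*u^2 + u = (u - 1)*(u^2 - u) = u*(u - 1)*(u - 1)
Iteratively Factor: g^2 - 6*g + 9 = (g - 3)*(g - 3)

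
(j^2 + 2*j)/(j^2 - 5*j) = (j + 2)/(j - 5)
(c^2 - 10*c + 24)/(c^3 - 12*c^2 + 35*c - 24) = (c^2 - 10*c + 24)/(c^3 - 12*c^2 + 35*c - 24)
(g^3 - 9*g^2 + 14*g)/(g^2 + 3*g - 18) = g*(g^2 - 9*g + 14)/(g^2 + 3*g - 18)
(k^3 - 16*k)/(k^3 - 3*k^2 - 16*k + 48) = k/(k - 3)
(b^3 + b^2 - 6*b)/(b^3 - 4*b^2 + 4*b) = (b + 3)/(b - 2)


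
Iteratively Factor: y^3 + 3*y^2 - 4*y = (y - 1)*(y^2 + 4*y) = y*(y - 1)*(y + 4)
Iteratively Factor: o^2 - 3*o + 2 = (o - 1)*(o - 2)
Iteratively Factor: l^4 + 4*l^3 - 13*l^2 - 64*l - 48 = (l + 1)*(l^3 + 3*l^2 - 16*l - 48) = (l - 4)*(l + 1)*(l^2 + 7*l + 12) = (l - 4)*(l + 1)*(l + 3)*(l + 4)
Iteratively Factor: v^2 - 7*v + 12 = (v - 4)*(v - 3)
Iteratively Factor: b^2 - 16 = (b - 4)*(b + 4)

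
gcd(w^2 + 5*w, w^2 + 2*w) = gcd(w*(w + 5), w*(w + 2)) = w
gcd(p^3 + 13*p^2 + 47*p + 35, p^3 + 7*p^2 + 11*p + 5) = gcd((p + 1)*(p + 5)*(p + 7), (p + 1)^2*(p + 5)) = p^2 + 6*p + 5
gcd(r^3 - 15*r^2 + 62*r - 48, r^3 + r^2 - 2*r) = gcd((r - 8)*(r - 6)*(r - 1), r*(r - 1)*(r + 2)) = r - 1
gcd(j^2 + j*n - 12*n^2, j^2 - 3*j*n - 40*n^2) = 1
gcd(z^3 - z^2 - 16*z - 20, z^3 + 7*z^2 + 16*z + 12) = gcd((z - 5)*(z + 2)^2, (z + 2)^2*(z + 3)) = z^2 + 4*z + 4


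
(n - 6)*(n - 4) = n^2 - 10*n + 24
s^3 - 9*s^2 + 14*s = s*(s - 7)*(s - 2)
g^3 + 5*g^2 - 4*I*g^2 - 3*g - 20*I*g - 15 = (g + 5)*(g - 3*I)*(g - I)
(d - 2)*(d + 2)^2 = d^3 + 2*d^2 - 4*d - 8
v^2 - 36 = (v - 6)*(v + 6)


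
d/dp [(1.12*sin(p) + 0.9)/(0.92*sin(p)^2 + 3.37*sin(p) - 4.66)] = (-1.656*sin(p) + 0.5152*cos(2*p) - 8.7674)*cos(p)/(0.92*sin(p)^2 + 3.37*sin(p) - 4.66)^2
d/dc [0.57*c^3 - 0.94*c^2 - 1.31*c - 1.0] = 1.71*c^2 - 1.88*c - 1.31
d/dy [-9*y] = -9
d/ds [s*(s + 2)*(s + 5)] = 3*s^2 + 14*s + 10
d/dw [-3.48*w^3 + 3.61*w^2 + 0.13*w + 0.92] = -10.44*w^2 + 7.22*w + 0.13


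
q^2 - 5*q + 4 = (q - 4)*(q - 1)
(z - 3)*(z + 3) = z^2 - 9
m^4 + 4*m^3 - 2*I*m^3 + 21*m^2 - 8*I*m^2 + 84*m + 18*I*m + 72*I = (m + 4)*(m - 6*I)*(m + I)*(m + 3*I)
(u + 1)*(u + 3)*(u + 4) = u^3 + 8*u^2 + 19*u + 12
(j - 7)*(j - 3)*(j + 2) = j^3 - 8*j^2 + j + 42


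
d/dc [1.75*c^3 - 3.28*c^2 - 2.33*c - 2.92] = 5.25*c^2 - 6.56*c - 2.33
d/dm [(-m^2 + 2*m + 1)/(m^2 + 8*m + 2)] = 2*(-5*m^2 - 3*m - 2)/(m^4 + 16*m^3 + 68*m^2 + 32*m + 4)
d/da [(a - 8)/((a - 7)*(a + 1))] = (-a^2 + 16*a - 55)/(a^4 - 12*a^3 + 22*a^2 + 84*a + 49)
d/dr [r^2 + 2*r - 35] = 2*r + 2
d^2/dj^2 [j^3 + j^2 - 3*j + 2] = 6*j + 2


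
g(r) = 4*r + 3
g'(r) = 4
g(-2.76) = -8.04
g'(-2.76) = 4.00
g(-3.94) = -12.76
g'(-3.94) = 4.00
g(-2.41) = -6.64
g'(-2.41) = 4.00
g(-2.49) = -6.96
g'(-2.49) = 4.00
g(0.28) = 4.12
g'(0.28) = 4.00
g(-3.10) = -9.40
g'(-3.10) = 4.00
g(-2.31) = -6.24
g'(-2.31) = 4.00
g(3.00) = 15.00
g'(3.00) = 4.00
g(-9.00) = -33.00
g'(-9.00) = 4.00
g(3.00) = 15.00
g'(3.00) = 4.00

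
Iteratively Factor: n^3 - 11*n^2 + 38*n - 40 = (n - 2)*(n^2 - 9*n + 20) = (n - 4)*(n - 2)*(n - 5)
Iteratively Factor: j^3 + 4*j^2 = (j + 4)*(j^2) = j*(j + 4)*(j)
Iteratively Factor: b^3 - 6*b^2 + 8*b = (b - 4)*(b^2 - 2*b) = b*(b - 4)*(b - 2)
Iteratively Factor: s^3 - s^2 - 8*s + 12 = (s + 3)*(s^2 - 4*s + 4) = (s - 2)*(s + 3)*(s - 2)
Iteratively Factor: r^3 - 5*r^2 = (r)*(r^2 - 5*r) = r*(r - 5)*(r)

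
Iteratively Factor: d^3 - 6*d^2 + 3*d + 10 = (d + 1)*(d^2 - 7*d + 10) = (d - 5)*(d + 1)*(d - 2)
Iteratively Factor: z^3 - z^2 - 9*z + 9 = (z - 3)*(z^2 + 2*z - 3) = (z - 3)*(z + 3)*(z - 1)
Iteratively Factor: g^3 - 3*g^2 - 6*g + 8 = (g - 1)*(g^2 - 2*g - 8) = (g - 1)*(g + 2)*(g - 4)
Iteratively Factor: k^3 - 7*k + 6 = (k - 2)*(k^2 + 2*k - 3) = (k - 2)*(k - 1)*(k + 3)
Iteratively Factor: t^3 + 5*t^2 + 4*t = (t)*(t^2 + 5*t + 4) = t*(t + 4)*(t + 1)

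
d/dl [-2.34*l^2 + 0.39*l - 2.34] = 0.39 - 4.68*l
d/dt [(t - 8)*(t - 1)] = 2*t - 9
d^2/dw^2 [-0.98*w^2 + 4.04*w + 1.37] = -1.96000000000000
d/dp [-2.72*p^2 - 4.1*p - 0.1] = -5.44*p - 4.1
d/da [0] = 0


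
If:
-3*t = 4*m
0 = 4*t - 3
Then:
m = -9/16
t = 3/4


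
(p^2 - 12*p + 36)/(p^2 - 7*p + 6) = (p - 6)/(p - 1)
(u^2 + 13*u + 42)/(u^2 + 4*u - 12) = (u + 7)/(u - 2)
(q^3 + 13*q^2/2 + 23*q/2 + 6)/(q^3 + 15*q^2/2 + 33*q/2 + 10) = (2*q + 3)/(2*q + 5)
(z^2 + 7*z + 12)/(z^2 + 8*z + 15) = (z + 4)/(z + 5)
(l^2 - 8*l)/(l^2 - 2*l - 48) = l/(l + 6)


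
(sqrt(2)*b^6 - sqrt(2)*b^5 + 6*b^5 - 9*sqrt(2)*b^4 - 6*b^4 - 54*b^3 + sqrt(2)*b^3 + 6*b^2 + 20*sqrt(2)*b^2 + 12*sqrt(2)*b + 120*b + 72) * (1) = sqrt(2)*b^6 - sqrt(2)*b^5 + 6*b^5 - 9*sqrt(2)*b^4 - 6*b^4 - 54*b^3 + sqrt(2)*b^3 + 6*b^2 + 20*sqrt(2)*b^2 + 12*sqrt(2)*b + 120*b + 72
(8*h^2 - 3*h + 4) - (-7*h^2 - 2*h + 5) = 15*h^2 - h - 1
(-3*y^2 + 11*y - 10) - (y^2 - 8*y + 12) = -4*y^2 + 19*y - 22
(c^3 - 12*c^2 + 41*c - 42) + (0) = c^3 - 12*c^2 + 41*c - 42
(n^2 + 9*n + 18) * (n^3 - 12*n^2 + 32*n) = n^5 - 3*n^4 - 58*n^3 + 72*n^2 + 576*n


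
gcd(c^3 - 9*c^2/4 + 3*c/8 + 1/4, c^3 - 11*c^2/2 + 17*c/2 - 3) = c^2 - 5*c/2 + 1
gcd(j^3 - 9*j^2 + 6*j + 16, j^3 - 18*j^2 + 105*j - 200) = j - 8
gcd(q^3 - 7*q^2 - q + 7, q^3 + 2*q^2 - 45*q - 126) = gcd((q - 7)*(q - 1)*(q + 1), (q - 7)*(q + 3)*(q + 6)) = q - 7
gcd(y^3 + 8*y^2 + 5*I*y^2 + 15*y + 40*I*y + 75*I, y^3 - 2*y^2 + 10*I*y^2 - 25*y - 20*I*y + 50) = y + 5*I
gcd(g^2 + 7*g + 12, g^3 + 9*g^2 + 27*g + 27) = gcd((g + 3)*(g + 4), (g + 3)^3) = g + 3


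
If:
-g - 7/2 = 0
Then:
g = -7/2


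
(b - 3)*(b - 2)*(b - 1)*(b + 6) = b^4 - 25*b^2 + 60*b - 36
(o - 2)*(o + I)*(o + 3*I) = o^3 - 2*o^2 + 4*I*o^2 - 3*o - 8*I*o + 6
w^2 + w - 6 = (w - 2)*(w + 3)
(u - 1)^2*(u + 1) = u^3 - u^2 - u + 1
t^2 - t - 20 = (t - 5)*(t + 4)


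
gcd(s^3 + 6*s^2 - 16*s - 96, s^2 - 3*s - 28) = s + 4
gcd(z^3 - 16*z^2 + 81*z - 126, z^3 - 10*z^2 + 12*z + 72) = z - 6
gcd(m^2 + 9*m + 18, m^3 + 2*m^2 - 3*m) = m + 3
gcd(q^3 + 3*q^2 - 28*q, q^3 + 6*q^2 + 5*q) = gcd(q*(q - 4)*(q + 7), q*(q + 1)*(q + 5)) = q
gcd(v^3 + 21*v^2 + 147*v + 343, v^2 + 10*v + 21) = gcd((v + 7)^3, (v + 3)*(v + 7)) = v + 7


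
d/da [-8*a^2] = -16*a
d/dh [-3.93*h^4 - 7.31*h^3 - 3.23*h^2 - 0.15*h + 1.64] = -15.72*h^3 - 21.93*h^2 - 6.46*h - 0.15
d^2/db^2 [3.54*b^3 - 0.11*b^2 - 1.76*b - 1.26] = 21.24*b - 0.22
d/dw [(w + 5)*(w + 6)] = 2*w + 11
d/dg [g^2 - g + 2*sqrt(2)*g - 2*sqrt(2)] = 2*g - 1 + 2*sqrt(2)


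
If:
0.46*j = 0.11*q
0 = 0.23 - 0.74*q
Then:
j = 0.07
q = 0.31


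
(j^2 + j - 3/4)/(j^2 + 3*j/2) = (j - 1/2)/j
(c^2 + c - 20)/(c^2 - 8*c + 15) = (c^2 + c - 20)/(c^2 - 8*c + 15)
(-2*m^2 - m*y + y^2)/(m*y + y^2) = (-2*m + y)/y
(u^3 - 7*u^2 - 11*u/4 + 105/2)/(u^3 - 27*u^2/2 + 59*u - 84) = (u + 5/2)/(u - 4)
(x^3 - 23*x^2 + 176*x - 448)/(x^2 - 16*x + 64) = x - 7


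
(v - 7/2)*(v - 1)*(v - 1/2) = v^3 - 5*v^2 + 23*v/4 - 7/4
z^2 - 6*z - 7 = (z - 7)*(z + 1)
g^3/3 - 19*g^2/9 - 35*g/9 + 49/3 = (g/3 + 1)*(g - 7)*(g - 7/3)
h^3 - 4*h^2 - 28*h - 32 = (h - 8)*(h + 2)^2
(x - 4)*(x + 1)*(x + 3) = x^3 - 13*x - 12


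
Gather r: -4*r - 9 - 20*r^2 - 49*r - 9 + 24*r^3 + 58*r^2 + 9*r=24*r^3 + 38*r^2 - 44*r - 18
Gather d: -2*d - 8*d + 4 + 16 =20 - 10*d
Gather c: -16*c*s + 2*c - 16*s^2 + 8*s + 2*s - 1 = c*(2 - 16*s) - 16*s^2 + 10*s - 1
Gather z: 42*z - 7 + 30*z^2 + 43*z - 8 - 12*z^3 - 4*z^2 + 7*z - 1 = -12*z^3 + 26*z^2 + 92*z - 16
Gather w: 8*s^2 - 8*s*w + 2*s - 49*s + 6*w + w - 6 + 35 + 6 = 8*s^2 - 47*s + w*(7 - 8*s) + 35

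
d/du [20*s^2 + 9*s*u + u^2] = 9*s + 2*u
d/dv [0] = 0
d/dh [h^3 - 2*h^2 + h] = 3*h^2 - 4*h + 1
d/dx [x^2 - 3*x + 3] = 2*x - 3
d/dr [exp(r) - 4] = exp(r)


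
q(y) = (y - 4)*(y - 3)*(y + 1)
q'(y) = (y - 4)*(y - 3) + (y - 4)*(y + 1) + (y - 3)*(y + 1) = 3*y^2 - 12*y + 5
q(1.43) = 9.80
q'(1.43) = -6.03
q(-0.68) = 5.51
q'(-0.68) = 14.55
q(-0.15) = 11.11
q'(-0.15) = 6.87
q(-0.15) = 11.11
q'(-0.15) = 6.87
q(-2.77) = -69.14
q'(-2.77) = 61.26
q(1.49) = 9.44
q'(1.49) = -6.22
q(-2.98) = -82.65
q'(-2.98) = 67.40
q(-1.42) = -10.06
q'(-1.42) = 28.09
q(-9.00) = -1248.00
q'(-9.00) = 356.00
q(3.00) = 0.00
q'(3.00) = -4.00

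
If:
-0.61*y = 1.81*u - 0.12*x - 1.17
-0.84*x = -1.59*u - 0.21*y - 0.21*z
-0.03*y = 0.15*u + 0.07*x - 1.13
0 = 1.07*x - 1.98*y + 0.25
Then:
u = -1.14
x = 15.04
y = 8.26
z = 60.54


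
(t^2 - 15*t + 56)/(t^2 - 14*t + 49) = (t - 8)/(t - 7)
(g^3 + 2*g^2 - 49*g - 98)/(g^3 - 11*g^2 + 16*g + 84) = (g + 7)/(g - 6)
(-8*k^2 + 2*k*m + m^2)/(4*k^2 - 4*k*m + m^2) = (-4*k - m)/(2*k - m)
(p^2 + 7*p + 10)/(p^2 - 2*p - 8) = (p + 5)/(p - 4)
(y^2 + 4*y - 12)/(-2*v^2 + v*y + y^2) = (y^2 + 4*y - 12)/(-2*v^2 + v*y + y^2)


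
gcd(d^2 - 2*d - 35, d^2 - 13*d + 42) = d - 7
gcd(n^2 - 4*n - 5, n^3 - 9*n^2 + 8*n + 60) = n - 5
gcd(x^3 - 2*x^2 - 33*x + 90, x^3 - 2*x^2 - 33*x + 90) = x^3 - 2*x^2 - 33*x + 90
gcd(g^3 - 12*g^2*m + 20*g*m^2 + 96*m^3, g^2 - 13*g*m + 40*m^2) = g - 8*m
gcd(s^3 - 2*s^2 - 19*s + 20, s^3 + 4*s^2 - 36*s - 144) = s + 4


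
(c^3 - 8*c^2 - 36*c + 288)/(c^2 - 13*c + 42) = (c^2 - 2*c - 48)/(c - 7)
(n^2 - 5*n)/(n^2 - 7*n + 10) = n/(n - 2)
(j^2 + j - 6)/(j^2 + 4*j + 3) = (j - 2)/(j + 1)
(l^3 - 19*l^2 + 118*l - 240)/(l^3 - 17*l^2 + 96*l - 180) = (l - 8)/(l - 6)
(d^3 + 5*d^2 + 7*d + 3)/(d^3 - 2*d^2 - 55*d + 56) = (d^3 + 5*d^2 + 7*d + 3)/(d^3 - 2*d^2 - 55*d + 56)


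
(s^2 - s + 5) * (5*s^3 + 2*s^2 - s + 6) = 5*s^5 - 3*s^4 + 22*s^3 + 17*s^2 - 11*s + 30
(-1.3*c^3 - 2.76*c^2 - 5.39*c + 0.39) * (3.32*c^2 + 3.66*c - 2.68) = -4.316*c^5 - 13.9212*c^4 - 24.5124*c^3 - 11.0358*c^2 + 15.8726*c - 1.0452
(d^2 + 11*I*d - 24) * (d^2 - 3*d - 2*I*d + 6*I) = d^4 - 3*d^3 + 9*I*d^3 - 2*d^2 - 27*I*d^2 + 6*d + 48*I*d - 144*I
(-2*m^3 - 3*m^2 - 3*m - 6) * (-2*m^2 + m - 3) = 4*m^5 + 4*m^4 + 9*m^3 + 18*m^2 + 3*m + 18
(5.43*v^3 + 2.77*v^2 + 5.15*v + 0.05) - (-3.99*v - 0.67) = 5.43*v^3 + 2.77*v^2 + 9.14*v + 0.72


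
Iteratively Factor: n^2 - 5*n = (n - 5)*(n)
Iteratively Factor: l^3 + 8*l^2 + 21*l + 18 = (l + 3)*(l^2 + 5*l + 6) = (l + 2)*(l + 3)*(l + 3)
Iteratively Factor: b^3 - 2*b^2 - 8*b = (b + 2)*(b^2 - 4*b) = b*(b + 2)*(b - 4)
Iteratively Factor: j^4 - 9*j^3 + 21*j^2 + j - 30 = (j + 1)*(j^3 - 10*j^2 + 31*j - 30) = (j - 2)*(j + 1)*(j^2 - 8*j + 15) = (j - 3)*(j - 2)*(j + 1)*(j - 5)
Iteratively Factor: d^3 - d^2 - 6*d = (d - 3)*(d^2 + 2*d) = (d - 3)*(d + 2)*(d)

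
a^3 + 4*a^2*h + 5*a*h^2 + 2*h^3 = (a + h)^2*(a + 2*h)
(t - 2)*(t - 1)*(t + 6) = t^3 + 3*t^2 - 16*t + 12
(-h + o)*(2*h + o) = -2*h^2 + h*o + o^2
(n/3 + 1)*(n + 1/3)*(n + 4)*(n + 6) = n^4/3 + 40*n^3/9 + 175*n^2/9 + 30*n + 8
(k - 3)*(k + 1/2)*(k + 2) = k^3 - k^2/2 - 13*k/2 - 3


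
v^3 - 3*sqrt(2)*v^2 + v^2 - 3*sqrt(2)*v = v*(v + 1)*(v - 3*sqrt(2))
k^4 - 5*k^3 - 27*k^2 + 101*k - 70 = (k - 7)*(k - 2)*(k - 1)*(k + 5)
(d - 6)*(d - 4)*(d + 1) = d^3 - 9*d^2 + 14*d + 24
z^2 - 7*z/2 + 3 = (z - 2)*(z - 3/2)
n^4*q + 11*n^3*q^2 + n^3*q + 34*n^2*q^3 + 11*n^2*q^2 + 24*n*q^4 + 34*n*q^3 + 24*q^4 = (n + q)*(n + 4*q)*(n + 6*q)*(n*q + q)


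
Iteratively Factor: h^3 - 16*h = (h)*(h^2 - 16) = h*(h - 4)*(h + 4)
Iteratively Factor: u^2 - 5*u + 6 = (u - 2)*(u - 3)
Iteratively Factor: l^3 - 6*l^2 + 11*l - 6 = (l - 2)*(l^2 - 4*l + 3) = (l - 2)*(l - 1)*(l - 3)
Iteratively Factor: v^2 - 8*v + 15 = (v - 5)*(v - 3)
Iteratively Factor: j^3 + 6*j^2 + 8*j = (j)*(j^2 + 6*j + 8) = j*(j + 4)*(j + 2)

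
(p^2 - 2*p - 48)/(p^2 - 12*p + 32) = (p + 6)/(p - 4)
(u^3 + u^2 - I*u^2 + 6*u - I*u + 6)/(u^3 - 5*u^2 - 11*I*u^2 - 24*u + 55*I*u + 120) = (u^2 + u*(1 + 2*I) + 2*I)/(u^2 - u*(5 + 8*I) + 40*I)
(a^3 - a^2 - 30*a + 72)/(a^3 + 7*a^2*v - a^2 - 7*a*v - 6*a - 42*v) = (a^2 + 2*a - 24)/(a^2 + 7*a*v + 2*a + 14*v)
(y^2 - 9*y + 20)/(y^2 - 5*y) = (y - 4)/y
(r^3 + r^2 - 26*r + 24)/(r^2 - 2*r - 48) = (r^2 - 5*r + 4)/(r - 8)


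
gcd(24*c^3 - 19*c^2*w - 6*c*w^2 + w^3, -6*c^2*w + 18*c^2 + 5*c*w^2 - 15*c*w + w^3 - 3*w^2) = -c + w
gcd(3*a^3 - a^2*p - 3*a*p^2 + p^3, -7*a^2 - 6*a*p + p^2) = a + p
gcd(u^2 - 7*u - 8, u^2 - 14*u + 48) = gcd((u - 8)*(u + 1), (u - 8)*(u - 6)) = u - 8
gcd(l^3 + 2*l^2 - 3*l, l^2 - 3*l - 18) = l + 3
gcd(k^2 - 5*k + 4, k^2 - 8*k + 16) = k - 4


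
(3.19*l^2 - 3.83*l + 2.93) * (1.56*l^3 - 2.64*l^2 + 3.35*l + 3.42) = 4.9764*l^5 - 14.3964*l^4 + 25.3685*l^3 - 9.6559*l^2 - 3.2831*l + 10.0206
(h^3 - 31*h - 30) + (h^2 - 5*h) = h^3 + h^2 - 36*h - 30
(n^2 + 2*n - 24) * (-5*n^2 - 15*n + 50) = -5*n^4 - 25*n^3 + 140*n^2 + 460*n - 1200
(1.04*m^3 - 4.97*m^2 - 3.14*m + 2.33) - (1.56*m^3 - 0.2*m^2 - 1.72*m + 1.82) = -0.52*m^3 - 4.77*m^2 - 1.42*m + 0.51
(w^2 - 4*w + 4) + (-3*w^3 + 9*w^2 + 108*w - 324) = -3*w^3 + 10*w^2 + 104*w - 320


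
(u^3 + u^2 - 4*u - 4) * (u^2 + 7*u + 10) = u^5 + 8*u^4 + 13*u^3 - 22*u^2 - 68*u - 40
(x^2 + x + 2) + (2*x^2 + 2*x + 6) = 3*x^2 + 3*x + 8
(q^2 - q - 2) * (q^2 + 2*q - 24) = q^4 + q^3 - 28*q^2 + 20*q + 48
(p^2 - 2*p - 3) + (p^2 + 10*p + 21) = 2*p^2 + 8*p + 18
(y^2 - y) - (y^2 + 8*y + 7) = -9*y - 7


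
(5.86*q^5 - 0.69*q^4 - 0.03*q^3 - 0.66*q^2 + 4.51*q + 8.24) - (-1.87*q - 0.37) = 5.86*q^5 - 0.69*q^4 - 0.03*q^3 - 0.66*q^2 + 6.38*q + 8.61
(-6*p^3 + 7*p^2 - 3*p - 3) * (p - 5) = -6*p^4 + 37*p^3 - 38*p^2 + 12*p + 15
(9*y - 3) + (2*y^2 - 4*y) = 2*y^2 + 5*y - 3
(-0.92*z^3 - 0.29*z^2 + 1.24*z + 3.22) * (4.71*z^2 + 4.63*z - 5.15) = -4.3332*z^5 - 5.6255*z^4 + 9.2357*z^3 + 22.4009*z^2 + 8.5226*z - 16.583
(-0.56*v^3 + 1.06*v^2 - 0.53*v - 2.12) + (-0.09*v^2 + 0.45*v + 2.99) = -0.56*v^3 + 0.97*v^2 - 0.08*v + 0.87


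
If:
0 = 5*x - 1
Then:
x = 1/5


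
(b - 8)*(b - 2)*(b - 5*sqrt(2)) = b^3 - 10*b^2 - 5*sqrt(2)*b^2 + 16*b + 50*sqrt(2)*b - 80*sqrt(2)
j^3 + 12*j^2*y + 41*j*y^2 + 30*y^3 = (j + y)*(j + 5*y)*(j + 6*y)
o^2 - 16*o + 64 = (o - 8)^2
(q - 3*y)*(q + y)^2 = q^3 - q^2*y - 5*q*y^2 - 3*y^3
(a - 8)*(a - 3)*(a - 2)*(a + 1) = a^4 - 12*a^3 + 33*a^2 - 2*a - 48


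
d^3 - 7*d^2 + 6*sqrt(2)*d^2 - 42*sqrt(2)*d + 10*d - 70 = (d - 7)*(d + sqrt(2))*(d + 5*sqrt(2))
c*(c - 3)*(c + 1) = c^3 - 2*c^2 - 3*c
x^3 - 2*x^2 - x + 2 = (x - 2)*(x - 1)*(x + 1)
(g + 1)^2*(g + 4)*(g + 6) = g^4 + 12*g^3 + 45*g^2 + 58*g + 24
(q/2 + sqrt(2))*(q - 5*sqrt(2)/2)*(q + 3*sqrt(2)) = q^3/2 + 5*sqrt(2)*q^2/4 - 13*q/2 - 15*sqrt(2)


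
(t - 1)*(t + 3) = t^2 + 2*t - 3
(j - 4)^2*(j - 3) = j^3 - 11*j^2 + 40*j - 48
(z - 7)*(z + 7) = z^2 - 49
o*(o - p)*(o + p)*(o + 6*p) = o^4 + 6*o^3*p - o^2*p^2 - 6*o*p^3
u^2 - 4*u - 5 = (u - 5)*(u + 1)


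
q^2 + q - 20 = (q - 4)*(q + 5)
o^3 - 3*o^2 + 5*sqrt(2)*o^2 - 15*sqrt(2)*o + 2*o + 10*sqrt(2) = (o - 2)*(o - 1)*(o + 5*sqrt(2))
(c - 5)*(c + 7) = c^2 + 2*c - 35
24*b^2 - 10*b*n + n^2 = (-6*b + n)*(-4*b + n)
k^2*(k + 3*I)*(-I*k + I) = -I*k^4 + 3*k^3 + I*k^3 - 3*k^2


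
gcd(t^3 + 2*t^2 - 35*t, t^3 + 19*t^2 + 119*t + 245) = t + 7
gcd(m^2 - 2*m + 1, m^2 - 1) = m - 1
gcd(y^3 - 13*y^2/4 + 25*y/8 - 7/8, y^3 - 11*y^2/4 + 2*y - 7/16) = y^2 - 9*y/4 + 7/8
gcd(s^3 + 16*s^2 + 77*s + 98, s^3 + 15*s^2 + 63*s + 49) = s^2 + 14*s + 49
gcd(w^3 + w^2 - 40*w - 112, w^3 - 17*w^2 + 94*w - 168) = w - 7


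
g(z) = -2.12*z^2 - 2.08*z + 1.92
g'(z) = -4.24*z - 2.08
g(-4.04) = -24.28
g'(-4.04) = 15.05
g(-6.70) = -79.31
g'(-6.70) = 26.33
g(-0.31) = 2.36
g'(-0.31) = -0.77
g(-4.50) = -31.65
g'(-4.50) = 17.00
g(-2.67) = -7.64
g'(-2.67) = 9.24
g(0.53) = 0.22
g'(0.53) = -4.33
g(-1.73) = -0.83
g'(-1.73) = 5.26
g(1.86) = -9.28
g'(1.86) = -9.97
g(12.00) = -328.32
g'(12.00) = -52.96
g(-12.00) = -278.40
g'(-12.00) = 48.80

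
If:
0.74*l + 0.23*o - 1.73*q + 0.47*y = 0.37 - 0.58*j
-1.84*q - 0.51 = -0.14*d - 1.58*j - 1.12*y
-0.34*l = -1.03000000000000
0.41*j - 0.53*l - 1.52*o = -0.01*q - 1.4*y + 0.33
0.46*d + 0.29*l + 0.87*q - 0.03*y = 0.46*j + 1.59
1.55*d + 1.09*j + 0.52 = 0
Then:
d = -1.43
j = 1.56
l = 3.03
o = 1.48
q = 2.49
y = 2.52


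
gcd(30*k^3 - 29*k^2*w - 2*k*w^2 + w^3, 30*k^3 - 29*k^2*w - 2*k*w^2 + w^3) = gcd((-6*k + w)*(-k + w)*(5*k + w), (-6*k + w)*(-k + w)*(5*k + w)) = 30*k^3 - 29*k^2*w - 2*k*w^2 + w^3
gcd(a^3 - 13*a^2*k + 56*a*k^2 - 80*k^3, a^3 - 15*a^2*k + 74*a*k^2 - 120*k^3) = a^2 - 9*a*k + 20*k^2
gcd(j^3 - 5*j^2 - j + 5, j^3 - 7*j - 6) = j + 1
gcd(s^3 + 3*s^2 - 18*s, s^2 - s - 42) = s + 6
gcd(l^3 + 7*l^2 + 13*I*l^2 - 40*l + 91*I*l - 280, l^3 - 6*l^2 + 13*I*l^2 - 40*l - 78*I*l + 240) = l^2 + 13*I*l - 40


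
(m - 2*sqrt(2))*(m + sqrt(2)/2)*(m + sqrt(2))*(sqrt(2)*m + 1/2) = sqrt(2)*m^4 - m^3/2 - 21*sqrt(2)*m^2/4 - 13*m/2 - sqrt(2)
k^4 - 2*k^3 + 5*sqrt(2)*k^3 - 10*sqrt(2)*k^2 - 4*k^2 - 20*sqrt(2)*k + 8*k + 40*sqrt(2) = (k - 2)^2*(k + 2)*(k + 5*sqrt(2))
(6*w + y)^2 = 36*w^2 + 12*w*y + y^2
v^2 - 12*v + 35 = (v - 7)*(v - 5)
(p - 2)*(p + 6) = p^2 + 4*p - 12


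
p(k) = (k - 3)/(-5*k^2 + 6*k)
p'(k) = (k - 3)*(10*k - 6)/(-5*k^2 + 6*k)^2 + 1/(-5*k^2 + 6*k)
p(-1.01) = 0.36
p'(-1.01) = 0.43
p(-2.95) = 0.10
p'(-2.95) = 0.04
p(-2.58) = 0.11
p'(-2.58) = 0.05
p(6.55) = -0.02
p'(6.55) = 0.00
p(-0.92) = 0.40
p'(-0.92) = 0.52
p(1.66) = 0.35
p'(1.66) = -1.24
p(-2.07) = 0.15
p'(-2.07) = 0.09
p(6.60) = -0.02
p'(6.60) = 0.00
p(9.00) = -0.02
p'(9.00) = 0.00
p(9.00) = -0.02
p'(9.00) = 0.00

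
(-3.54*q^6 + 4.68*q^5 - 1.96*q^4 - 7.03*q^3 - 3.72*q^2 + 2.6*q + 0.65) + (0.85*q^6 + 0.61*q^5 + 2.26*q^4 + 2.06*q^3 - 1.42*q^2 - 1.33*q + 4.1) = -2.69*q^6 + 5.29*q^5 + 0.3*q^4 - 4.97*q^3 - 5.14*q^2 + 1.27*q + 4.75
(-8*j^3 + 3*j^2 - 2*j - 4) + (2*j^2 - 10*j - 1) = -8*j^3 + 5*j^2 - 12*j - 5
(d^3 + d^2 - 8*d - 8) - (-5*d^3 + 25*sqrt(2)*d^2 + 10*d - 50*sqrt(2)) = 6*d^3 - 25*sqrt(2)*d^2 + d^2 - 18*d - 8 + 50*sqrt(2)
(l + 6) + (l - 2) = 2*l + 4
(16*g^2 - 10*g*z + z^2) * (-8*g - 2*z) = -128*g^3 + 48*g^2*z + 12*g*z^2 - 2*z^3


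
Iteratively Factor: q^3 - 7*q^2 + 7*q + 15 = (q - 5)*(q^2 - 2*q - 3) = (q - 5)*(q + 1)*(q - 3)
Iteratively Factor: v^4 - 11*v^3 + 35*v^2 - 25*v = (v)*(v^3 - 11*v^2 + 35*v - 25) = v*(v - 5)*(v^2 - 6*v + 5) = v*(v - 5)^2*(v - 1)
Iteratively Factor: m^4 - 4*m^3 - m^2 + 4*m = (m - 4)*(m^3 - m) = (m - 4)*(m - 1)*(m^2 + m) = m*(m - 4)*(m - 1)*(m + 1)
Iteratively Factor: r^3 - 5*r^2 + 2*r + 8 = (r - 2)*(r^2 - 3*r - 4) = (r - 4)*(r - 2)*(r + 1)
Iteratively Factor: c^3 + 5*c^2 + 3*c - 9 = (c - 1)*(c^2 + 6*c + 9) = (c - 1)*(c + 3)*(c + 3)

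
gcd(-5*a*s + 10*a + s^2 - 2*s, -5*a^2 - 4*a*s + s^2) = -5*a + s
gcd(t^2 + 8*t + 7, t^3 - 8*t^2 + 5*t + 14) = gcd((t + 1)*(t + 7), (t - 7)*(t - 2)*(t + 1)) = t + 1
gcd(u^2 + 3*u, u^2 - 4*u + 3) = 1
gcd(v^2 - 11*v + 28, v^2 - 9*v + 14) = v - 7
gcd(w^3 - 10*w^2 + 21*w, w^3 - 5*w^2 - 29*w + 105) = w^2 - 10*w + 21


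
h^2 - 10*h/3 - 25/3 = (h - 5)*(h + 5/3)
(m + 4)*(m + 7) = m^2 + 11*m + 28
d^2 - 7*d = d*(d - 7)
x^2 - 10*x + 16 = (x - 8)*(x - 2)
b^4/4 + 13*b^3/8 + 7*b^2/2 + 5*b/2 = b*(b/2 + 1)^2*(b + 5/2)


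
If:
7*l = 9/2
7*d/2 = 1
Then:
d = 2/7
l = 9/14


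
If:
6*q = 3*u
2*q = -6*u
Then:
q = 0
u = 0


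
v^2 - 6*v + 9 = (v - 3)^2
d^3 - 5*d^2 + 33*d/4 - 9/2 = (d - 2)*(d - 3/2)^2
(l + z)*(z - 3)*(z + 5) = l*z^2 + 2*l*z - 15*l + z^3 + 2*z^2 - 15*z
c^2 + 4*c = c*(c + 4)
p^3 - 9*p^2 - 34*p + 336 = (p - 8)*(p - 7)*(p + 6)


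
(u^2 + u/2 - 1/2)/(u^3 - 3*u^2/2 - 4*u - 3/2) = (2*u - 1)/(2*u^2 - 5*u - 3)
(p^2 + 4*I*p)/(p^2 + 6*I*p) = (p + 4*I)/(p + 6*I)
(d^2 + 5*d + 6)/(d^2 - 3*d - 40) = (d^2 + 5*d + 6)/(d^2 - 3*d - 40)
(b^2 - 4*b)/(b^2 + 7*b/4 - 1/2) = 4*b*(b - 4)/(4*b^2 + 7*b - 2)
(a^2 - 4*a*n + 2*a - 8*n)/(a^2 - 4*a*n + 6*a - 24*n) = (a + 2)/(a + 6)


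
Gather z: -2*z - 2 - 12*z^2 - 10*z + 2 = -12*z^2 - 12*z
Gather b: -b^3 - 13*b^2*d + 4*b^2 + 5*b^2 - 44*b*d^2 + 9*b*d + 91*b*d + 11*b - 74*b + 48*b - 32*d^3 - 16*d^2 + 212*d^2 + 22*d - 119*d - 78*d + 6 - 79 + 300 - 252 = -b^3 + b^2*(9 - 13*d) + b*(-44*d^2 + 100*d - 15) - 32*d^3 + 196*d^2 - 175*d - 25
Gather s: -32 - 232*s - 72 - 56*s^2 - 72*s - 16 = -56*s^2 - 304*s - 120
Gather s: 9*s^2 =9*s^2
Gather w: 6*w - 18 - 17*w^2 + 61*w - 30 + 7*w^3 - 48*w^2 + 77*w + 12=7*w^3 - 65*w^2 + 144*w - 36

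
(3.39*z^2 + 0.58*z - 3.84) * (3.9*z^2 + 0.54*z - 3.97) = 13.221*z^4 + 4.0926*z^3 - 28.1211*z^2 - 4.3762*z + 15.2448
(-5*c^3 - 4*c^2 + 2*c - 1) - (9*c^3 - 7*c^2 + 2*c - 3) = -14*c^3 + 3*c^2 + 2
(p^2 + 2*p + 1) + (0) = p^2 + 2*p + 1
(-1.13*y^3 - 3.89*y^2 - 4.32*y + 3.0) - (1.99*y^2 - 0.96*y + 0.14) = -1.13*y^3 - 5.88*y^2 - 3.36*y + 2.86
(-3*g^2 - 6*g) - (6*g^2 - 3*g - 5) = -9*g^2 - 3*g + 5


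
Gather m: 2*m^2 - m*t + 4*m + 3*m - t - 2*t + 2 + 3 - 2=2*m^2 + m*(7 - t) - 3*t + 3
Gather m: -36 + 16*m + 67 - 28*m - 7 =24 - 12*m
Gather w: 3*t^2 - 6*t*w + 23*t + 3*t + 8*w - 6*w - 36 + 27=3*t^2 + 26*t + w*(2 - 6*t) - 9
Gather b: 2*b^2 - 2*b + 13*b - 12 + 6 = 2*b^2 + 11*b - 6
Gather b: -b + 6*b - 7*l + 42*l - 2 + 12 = 5*b + 35*l + 10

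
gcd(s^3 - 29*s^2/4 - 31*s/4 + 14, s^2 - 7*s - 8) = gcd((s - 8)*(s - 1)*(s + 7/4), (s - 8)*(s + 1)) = s - 8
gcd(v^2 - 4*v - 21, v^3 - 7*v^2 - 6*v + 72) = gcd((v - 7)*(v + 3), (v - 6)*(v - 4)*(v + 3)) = v + 3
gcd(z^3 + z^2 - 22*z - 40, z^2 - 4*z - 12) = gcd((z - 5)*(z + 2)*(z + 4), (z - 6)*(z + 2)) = z + 2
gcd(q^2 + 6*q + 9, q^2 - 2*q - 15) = q + 3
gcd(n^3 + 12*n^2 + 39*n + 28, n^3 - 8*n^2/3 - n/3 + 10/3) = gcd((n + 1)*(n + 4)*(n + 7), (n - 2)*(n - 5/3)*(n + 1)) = n + 1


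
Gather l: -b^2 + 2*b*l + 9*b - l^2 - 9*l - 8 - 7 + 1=-b^2 + 9*b - l^2 + l*(2*b - 9) - 14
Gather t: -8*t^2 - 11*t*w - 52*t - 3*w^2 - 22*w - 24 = -8*t^2 + t*(-11*w - 52) - 3*w^2 - 22*w - 24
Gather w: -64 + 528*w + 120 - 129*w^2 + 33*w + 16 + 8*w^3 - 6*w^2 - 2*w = 8*w^3 - 135*w^2 + 559*w + 72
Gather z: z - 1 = z - 1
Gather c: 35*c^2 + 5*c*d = 35*c^2 + 5*c*d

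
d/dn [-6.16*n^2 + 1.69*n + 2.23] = 1.69 - 12.32*n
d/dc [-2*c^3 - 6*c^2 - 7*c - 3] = -6*c^2 - 12*c - 7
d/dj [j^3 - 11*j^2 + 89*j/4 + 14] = 3*j^2 - 22*j + 89/4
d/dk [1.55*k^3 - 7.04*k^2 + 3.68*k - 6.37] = 4.65*k^2 - 14.08*k + 3.68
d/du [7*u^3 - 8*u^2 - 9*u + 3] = 21*u^2 - 16*u - 9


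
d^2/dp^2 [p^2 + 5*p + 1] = 2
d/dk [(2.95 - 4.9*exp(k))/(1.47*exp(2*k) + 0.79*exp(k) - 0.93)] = (7.203*exp(2*k) - 8.673*exp(k) + 2.2265)*exp(k)/(2.1609*exp(4*k) + 2.3226*exp(3*k) - 2.1101*exp(2*k) - 1.4694*exp(k) + 0.8649)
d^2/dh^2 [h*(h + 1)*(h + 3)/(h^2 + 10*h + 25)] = 4*(19*h + 35)/(h^4 + 20*h^3 + 150*h^2 + 500*h + 625)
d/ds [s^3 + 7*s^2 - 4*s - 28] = 3*s^2 + 14*s - 4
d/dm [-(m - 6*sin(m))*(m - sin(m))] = 7*m*cos(m) - 2*m + 7*sin(m) - 6*sin(2*m)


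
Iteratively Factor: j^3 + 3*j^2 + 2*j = (j)*(j^2 + 3*j + 2) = j*(j + 1)*(j + 2)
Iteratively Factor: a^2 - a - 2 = (a + 1)*(a - 2)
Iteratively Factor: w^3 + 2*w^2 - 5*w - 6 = (w + 1)*(w^2 + w - 6) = (w + 1)*(w + 3)*(w - 2)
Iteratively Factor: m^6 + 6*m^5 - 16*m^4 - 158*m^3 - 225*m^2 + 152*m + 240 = (m + 4)*(m^5 + 2*m^4 - 24*m^3 - 62*m^2 + 23*m + 60) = (m + 3)*(m + 4)*(m^4 - m^3 - 21*m^2 + m + 20) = (m - 1)*(m + 3)*(m + 4)*(m^3 - 21*m - 20) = (m - 5)*(m - 1)*(m + 3)*(m + 4)*(m^2 + 5*m + 4) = (m - 5)*(m - 1)*(m + 1)*(m + 3)*(m + 4)*(m + 4)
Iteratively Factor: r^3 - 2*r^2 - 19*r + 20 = (r + 4)*(r^2 - 6*r + 5) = (r - 1)*(r + 4)*(r - 5)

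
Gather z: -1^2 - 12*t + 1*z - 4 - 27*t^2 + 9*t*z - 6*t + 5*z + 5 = -27*t^2 - 18*t + z*(9*t + 6)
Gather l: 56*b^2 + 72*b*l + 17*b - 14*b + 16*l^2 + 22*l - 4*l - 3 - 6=56*b^2 + 3*b + 16*l^2 + l*(72*b + 18) - 9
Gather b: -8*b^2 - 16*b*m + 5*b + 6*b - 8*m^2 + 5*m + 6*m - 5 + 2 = -8*b^2 + b*(11 - 16*m) - 8*m^2 + 11*m - 3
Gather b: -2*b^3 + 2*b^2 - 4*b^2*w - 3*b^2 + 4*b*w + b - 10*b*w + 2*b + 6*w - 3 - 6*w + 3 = -2*b^3 + b^2*(-4*w - 1) + b*(3 - 6*w)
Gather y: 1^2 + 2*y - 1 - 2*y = 0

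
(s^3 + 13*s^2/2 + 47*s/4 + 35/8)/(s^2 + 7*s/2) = s + 3 + 5/(4*s)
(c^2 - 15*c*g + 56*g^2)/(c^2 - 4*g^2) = (c^2 - 15*c*g + 56*g^2)/(c^2 - 4*g^2)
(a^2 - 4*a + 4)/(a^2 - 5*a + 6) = (a - 2)/(a - 3)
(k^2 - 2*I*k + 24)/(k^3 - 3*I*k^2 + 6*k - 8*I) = (k^2 - 2*I*k + 24)/(k^3 - 3*I*k^2 + 6*k - 8*I)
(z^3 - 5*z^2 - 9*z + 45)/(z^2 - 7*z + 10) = (z^2 - 9)/(z - 2)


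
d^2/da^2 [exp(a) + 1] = exp(a)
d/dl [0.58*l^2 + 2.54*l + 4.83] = 1.16*l + 2.54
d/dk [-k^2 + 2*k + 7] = 2 - 2*k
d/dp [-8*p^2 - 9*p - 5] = -16*p - 9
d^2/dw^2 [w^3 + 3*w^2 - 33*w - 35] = 6*w + 6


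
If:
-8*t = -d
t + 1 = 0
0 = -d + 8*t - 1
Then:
No Solution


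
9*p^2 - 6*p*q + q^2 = (-3*p + q)^2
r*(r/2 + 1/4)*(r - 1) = r^3/2 - r^2/4 - r/4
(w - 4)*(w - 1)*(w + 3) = w^3 - 2*w^2 - 11*w + 12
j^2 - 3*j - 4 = (j - 4)*(j + 1)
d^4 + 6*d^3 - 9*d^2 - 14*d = d*(d - 2)*(d + 1)*(d + 7)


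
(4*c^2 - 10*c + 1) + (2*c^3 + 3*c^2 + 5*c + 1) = 2*c^3 + 7*c^2 - 5*c + 2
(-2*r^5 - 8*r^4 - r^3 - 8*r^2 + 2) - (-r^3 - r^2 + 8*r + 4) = -2*r^5 - 8*r^4 - 7*r^2 - 8*r - 2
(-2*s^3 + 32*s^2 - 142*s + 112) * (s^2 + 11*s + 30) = -2*s^5 + 10*s^4 + 150*s^3 - 490*s^2 - 3028*s + 3360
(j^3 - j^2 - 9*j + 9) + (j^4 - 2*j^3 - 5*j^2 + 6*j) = j^4 - j^3 - 6*j^2 - 3*j + 9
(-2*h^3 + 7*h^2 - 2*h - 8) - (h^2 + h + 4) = -2*h^3 + 6*h^2 - 3*h - 12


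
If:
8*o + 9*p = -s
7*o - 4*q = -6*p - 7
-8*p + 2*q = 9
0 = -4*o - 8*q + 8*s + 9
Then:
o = 437/704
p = -937/1408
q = 647/352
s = 131/128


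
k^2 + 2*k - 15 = (k - 3)*(k + 5)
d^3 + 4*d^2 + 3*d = d*(d + 1)*(d + 3)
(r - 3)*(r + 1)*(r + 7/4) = r^3 - r^2/4 - 13*r/2 - 21/4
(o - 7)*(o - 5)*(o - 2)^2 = o^4 - 16*o^3 + 87*o^2 - 188*o + 140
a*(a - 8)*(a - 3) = a^3 - 11*a^2 + 24*a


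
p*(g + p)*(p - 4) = g*p^2 - 4*g*p + p^3 - 4*p^2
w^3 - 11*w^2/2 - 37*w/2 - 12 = (w - 8)*(w + 1)*(w + 3/2)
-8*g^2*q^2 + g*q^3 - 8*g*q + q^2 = q*(-8*g + q)*(g*q + 1)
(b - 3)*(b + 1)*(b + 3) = b^3 + b^2 - 9*b - 9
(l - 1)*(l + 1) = l^2 - 1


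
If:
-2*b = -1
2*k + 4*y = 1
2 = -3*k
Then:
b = 1/2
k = -2/3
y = 7/12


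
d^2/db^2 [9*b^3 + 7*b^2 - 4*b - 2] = 54*b + 14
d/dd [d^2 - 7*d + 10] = 2*d - 7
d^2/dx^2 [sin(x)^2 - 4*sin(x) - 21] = 4*sin(x) + 2*cos(2*x)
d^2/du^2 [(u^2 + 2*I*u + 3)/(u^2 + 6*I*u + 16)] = 2*(-4*I*u^3 - 39*u^2 - 42*I*u + 292)/(u^6 + 18*I*u^5 - 60*u^4 + 360*I*u^3 - 960*u^2 + 4608*I*u + 4096)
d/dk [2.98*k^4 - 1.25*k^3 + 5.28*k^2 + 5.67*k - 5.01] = 11.92*k^3 - 3.75*k^2 + 10.56*k + 5.67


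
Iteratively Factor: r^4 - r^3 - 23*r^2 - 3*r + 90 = (r + 3)*(r^3 - 4*r^2 - 11*r + 30) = (r - 2)*(r + 3)*(r^2 - 2*r - 15) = (r - 5)*(r - 2)*(r + 3)*(r + 3)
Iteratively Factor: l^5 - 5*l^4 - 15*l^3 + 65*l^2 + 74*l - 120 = (l - 1)*(l^4 - 4*l^3 - 19*l^2 + 46*l + 120) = (l - 1)*(l + 2)*(l^3 - 6*l^2 - 7*l + 60) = (l - 5)*(l - 1)*(l + 2)*(l^2 - l - 12) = (l - 5)*(l - 1)*(l + 2)*(l + 3)*(l - 4)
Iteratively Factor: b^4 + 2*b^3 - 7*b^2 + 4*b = (b - 1)*(b^3 + 3*b^2 - 4*b) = (b - 1)*(b + 4)*(b^2 - b) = (b - 1)^2*(b + 4)*(b)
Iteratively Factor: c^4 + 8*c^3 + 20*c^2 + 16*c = (c + 2)*(c^3 + 6*c^2 + 8*c) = (c + 2)*(c + 4)*(c^2 + 2*c) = c*(c + 2)*(c + 4)*(c + 2)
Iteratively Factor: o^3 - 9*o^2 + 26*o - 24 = (o - 4)*(o^2 - 5*o + 6) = (o - 4)*(o - 3)*(o - 2)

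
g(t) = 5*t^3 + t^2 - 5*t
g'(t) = 15*t^2 + 2*t - 5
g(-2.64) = -71.83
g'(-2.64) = 94.26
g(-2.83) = -91.17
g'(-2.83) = 109.47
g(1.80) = 23.40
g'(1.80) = 47.20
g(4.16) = 356.46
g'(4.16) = 262.90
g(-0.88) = 1.77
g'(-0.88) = 4.86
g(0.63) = -1.50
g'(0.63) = 2.21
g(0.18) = -0.84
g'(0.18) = -4.15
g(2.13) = 42.20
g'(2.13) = 67.31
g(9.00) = 3681.00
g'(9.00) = 1228.00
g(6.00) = 1086.00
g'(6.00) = 547.00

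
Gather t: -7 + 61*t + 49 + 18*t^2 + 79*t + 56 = 18*t^2 + 140*t + 98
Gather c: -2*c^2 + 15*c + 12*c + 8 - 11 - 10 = -2*c^2 + 27*c - 13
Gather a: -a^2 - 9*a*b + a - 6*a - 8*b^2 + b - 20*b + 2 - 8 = -a^2 + a*(-9*b - 5) - 8*b^2 - 19*b - 6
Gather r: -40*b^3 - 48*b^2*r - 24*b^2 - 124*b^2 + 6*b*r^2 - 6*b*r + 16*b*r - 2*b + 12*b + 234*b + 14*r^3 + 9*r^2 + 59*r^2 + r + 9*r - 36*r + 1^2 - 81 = -40*b^3 - 148*b^2 + 244*b + 14*r^3 + r^2*(6*b + 68) + r*(-48*b^2 + 10*b - 26) - 80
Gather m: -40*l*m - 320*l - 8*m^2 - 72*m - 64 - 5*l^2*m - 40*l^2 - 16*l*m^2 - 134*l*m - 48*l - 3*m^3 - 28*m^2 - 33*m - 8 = -40*l^2 - 368*l - 3*m^3 + m^2*(-16*l - 36) + m*(-5*l^2 - 174*l - 105) - 72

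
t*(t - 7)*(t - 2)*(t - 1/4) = t^4 - 37*t^3/4 + 65*t^2/4 - 7*t/2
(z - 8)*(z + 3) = z^2 - 5*z - 24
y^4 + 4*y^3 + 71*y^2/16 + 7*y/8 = y*(y + 1/4)*(y + 7/4)*(y + 2)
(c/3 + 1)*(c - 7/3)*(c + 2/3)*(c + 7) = c^4/3 + 25*c^3/9 + 25*c^2/27 - 455*c/27 - 98/9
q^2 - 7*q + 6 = (q - 6)*(q - 1)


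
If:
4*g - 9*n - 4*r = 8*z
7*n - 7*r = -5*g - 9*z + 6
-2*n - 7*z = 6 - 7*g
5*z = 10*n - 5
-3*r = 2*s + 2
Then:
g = 527/599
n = 268/599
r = 50/599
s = -674/599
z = -63/599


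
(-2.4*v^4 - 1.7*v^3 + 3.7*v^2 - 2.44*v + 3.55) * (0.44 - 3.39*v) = 8.136*v^5 + 4.707*v^4 - 13.291*v^3 + 9.8996*v^2 - 13.1081*v + 1.562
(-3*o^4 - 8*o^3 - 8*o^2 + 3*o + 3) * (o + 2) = -3*o^5 - 14*o^4 - 24*o^3 - 13*o^2 + 9*o + 6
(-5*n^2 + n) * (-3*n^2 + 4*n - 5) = 15*n^4 - 23*n^3 + 29*n^2 - 5*n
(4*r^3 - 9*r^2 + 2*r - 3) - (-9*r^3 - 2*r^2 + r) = 13*r^3 - 7*r^2 + r - 3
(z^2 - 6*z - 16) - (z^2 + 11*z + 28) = -17*z - 44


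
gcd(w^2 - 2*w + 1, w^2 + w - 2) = w - 1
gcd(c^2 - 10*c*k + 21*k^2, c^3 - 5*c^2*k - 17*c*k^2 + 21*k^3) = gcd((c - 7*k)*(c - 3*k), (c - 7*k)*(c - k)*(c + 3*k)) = c - 7*k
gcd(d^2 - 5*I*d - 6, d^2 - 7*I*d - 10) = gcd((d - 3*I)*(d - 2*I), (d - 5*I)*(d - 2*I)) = d - 2*I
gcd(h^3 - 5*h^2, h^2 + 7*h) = h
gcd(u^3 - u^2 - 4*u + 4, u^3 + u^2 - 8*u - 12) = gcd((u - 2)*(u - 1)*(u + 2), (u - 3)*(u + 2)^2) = u + 2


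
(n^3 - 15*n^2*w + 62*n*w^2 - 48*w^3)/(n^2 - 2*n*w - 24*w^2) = (n^2 - 9*n*w + 8*w^2)/(n + 4*w)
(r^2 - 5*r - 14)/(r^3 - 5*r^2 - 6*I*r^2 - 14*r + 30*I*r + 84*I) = 1/(r - 6*I)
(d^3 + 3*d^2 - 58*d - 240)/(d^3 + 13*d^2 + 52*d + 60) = (d - 8)/(d + 2)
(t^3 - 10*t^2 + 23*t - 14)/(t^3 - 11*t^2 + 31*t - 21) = (t - 2)/(t - 3)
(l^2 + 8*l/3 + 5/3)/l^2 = 1 + 8/(3*l) + 5/(3*l^2)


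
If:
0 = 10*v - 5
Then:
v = 1/2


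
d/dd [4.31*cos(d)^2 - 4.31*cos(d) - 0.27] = (4.31 - 8.62*cos(d))*sin(d)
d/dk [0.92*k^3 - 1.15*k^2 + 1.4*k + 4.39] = 2.76*k^2 - 2.3*k + 1.4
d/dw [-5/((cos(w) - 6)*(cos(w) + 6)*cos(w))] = 15*(-1 + 12/cos(w)^2)*sin(w)/((cos(w) - 6)^2*(cos(w) + 6)^2)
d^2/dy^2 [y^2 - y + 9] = 2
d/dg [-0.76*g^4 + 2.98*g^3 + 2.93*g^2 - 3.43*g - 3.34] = -3.04*g^3 + 8.94*g^2 + 5.86*g - 3.43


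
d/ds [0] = 0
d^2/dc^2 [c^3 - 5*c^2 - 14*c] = 6*c - 10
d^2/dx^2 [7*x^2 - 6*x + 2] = 14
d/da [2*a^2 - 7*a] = 4*a - 7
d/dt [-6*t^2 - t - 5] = -12*t - 1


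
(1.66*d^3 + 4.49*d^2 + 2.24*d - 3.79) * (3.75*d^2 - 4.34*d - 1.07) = 6.225*d^5 + 9.6331*d^4 - 12.8628*d^3 - 28.7384*d^2 + 14.0518*d + 4.0553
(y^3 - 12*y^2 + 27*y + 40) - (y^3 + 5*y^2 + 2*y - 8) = -17*y^2 + 25*y + 48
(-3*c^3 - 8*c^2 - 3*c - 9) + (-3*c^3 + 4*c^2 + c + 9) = -6*c^3 - 4*c^2 - 2*c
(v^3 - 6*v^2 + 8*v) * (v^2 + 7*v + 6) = v^5 + v^4 - 28*v^3 + 20*v^2 + 48*v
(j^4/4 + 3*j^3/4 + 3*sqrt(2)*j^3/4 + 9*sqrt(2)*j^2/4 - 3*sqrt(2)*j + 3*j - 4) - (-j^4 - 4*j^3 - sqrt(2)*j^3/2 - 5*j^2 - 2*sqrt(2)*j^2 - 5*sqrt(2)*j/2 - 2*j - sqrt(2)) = 5*j^4/4 + 5*sqrt(2)*j^3/4 + 19*j^3/4 + 5*j^2 + 17*sqrt(2)*j^2/4 - sqrt(2)*j/2 + 5*j - 4 + sqrt(2)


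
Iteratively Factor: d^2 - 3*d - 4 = (d + 1)*(d - 4)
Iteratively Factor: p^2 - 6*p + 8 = (p - 4)*(p - 2)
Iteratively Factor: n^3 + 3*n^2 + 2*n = (n + 2)*(n^2 + n) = n*(n + 2)*(n + 1)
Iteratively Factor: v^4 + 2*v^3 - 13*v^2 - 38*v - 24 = (v + 1)*(v^3 + v^2 - 14*v - 24) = (v + 1)*(v + 2)*(v^2 - v - 12) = (v - 4)*(v + 1)*(v + 2)*(v + 3)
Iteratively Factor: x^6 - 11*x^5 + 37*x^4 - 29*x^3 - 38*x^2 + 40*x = (x - 4)*(x^5 - 7*x^4 + 9*x^3 + 7*x^2 - 10*x) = x*(x - 4)*(x^4 - 7*x^3 + 9*x^2 + 7*x - 10) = x*(x - 5)*(x - 4)*(x^3 - 2*x^2 - x + 2) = x*(x - 5)*(x - 4)*(x + 1)*(x^2 - 3*x + 2) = x*(x - 5)*(x - 4)*(x - 2)*(x + 1)*(x - 1)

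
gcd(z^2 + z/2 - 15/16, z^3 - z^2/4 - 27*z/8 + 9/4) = z - 3/4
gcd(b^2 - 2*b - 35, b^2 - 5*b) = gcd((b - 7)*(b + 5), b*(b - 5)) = 1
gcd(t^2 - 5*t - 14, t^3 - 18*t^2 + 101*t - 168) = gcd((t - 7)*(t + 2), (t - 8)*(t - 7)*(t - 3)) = t - 7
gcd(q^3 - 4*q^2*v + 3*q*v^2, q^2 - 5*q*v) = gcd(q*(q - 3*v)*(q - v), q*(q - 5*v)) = q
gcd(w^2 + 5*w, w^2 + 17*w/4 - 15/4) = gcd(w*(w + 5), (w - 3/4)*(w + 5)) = w + 5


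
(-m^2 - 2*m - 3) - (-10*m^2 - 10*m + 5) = 9*m^2 + 8*m - 8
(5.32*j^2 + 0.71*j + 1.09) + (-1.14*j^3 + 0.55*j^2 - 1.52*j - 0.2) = -1.14*j^3 + 5.87*j^2 - 0.81*j + 0.89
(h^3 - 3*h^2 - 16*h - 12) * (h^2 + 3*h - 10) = h^5 - 35*h^3 - 30*h^2 + 124*h + 120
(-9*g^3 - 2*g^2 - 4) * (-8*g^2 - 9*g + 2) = 72*g^5 + 97*g^4 + 28*g^2 + 36*g - 8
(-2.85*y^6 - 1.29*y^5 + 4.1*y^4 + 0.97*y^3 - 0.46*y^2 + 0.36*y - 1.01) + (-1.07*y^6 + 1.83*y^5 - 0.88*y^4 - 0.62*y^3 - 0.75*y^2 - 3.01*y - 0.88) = -3.92*y^6 + 0.54*y^5 + 3.22*y^4 + 0.35*y^3 - 1.21*y^2 - 2.65*y - 1.89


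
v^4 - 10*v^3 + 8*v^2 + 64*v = v*(v - 8)*(v - 4)*(v + 2)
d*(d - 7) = d^2 - 7*d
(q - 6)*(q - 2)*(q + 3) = q^3 - 5*q^2 - 12*q + 36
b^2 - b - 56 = (b - 8)*(b + 7)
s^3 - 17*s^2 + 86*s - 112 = (s - 8)*(s - 7)*(s - 2)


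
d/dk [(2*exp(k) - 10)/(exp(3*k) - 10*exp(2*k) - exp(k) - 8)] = 2*((exp(k) - 5)*(-3*exp(2*k) + 20*exp(k) + 1) + exp(3*k) - 10*exp(2*k) - exp(k) - 8)*exp(k)/(-exp(3*k) + 10*exp(2*k) + exp(k) + 8)^2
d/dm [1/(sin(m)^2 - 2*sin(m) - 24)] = 2*(1 - sin(m))*cos(m)/((sin(m) - 6)^2*(sin(m) + 4)^2)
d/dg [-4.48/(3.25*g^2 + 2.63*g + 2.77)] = (29.12*g + 11.7824)/(3.25*g^2 + 2.63*g + 2.77)^2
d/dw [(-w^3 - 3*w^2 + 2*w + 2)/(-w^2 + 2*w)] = (w^4 - 4*w^3 - 4*w^2 + 4*w - 4)/(w^2*(w^2 - 4*w + 4))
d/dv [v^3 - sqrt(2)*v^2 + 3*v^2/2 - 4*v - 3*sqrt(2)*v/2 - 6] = 3*v^2 - 2*sqrt(2)*v + 3*v - 4 - 3*sqrt(2)/2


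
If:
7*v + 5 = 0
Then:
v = -5/7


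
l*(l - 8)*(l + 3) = l^3 - 5*l^2 - 24*l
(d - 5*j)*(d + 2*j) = d^2 - 3*d*j - 10*j^2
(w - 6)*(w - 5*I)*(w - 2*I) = w^3 - 6*w^2 - 7*I*w^2 - 10*w + 42*I*w + 60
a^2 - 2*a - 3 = (a - 3)*(a + 1)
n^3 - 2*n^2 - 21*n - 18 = (n - 6)*(n + 1)*(n + 3)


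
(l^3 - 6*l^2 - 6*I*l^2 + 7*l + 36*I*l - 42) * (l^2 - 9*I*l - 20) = l^5 - 6*l^4 - 15*I*l^4 - 67*l^3 + 90*I*l^3 + 402*l^2 + 57*I*l^2 - 140*l - 342*I*l + 840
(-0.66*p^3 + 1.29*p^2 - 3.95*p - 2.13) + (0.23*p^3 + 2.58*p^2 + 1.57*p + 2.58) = -0.43*p^3 + 3.87*p^2 - 2.38*p + 0.45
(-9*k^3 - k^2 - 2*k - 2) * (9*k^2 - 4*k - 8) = -81*k^5 + 27*k^4 + 58*k^3 - 2*k^2 + 24*k + 16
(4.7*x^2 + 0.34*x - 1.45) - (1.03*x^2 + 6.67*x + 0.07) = 3.67*x^2 - 6.33*x - 1.52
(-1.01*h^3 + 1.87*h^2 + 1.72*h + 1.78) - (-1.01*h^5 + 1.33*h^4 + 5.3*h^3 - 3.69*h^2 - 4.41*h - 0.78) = 1.01*h^5 - 1.33*h^4 - 6.31*h^3 + 5.56*h^2 + 6.13*h + 2.56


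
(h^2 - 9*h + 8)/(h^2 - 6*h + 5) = (h - 8)/(h - 5)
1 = 1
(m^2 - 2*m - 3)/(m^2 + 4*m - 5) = (m^2 - 2*m - 3)/(m^2 + 4*m - 5)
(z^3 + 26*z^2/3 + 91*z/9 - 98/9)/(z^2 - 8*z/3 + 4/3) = (3*z^2 + 28*z + 49)/(3*(z - 2))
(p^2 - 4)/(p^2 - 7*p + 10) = (p + 2)/(p - 5)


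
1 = 1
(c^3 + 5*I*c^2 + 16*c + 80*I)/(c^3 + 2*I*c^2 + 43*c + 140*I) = (c - 4*I)/(c - 7*I)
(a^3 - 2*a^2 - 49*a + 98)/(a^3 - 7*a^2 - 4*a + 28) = (a + 7)/(a + 2)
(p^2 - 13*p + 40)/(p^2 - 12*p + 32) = (p - 5)/(p - 4)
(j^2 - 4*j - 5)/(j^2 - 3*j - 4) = (j - 5)/(j - 4)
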